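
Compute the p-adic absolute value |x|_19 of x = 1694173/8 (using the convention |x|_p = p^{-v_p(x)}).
|1694173/8|_19 = 1/130321

Step 1 — compute v_19(x) by factoring powers of 19 out of the numerator and denominator: v_19(1694173/8) = 4. Step 2 — apply |x|_p = p^{-v_p(x)} = 19^{-4} = 1/130321.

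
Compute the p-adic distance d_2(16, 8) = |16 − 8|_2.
d_2(16, 8) = 1/8

Step 1 — x − y = 16 − 8 = 8. Step 2 — v_2(8) = 3 (factor: 8 = (2^3 · 1); the sign does not affect v_p). Step 3 — |x − y|_2 = 2^{-3} = 1/8.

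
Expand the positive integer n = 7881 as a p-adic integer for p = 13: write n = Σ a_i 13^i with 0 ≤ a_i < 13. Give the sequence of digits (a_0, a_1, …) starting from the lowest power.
(a_0, a_1, …) = (3, 8, 7, 3)

Repeated division by 13 gives the digits low-to-high: 7881 = 3 + 8·13^1 + 7·13^2 + 3·13^3. Digit sequence: (3, 8, 7, 3).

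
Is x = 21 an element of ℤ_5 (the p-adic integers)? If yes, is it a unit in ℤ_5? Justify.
x ∈ ℤ_5^× (unit); v_5(x) = 0

ℤ_5 = {x ∈ ℚ_5 : v_5(x) ≥ 0} and ℤ_5^× = {x ∈ ℤ_5 : v_5(x) = 0}. Here v_5(21) = v_5(num) − v_5(den) = 0; compare against these criteria.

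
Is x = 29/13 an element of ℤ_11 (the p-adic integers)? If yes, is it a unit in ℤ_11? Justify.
x ∈ ℤ_11^× (unit); v_11(x) = 0

ℤ_11 = {x ∈ ℚ_11 : v_11(x) ≥ 0} and ℤ_11^× = {x ∈ ℤ_11 : v_11(x) = 0}. Here v_11(29/13) = v_11(num) − v_11(den) = 0; compare against these criteria.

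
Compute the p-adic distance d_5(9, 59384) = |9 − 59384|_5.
d_5(9, 59384) = 1/3125

Step 1 — x − y = 9 − 59384 = -59375. Step 2 — v_5(-59375) = 5 (factor: -59375 = −(5^5 · 19); the sign does not affect v_p). Step 3 — |x − y|_5 = 5^{-5} = 1/3125.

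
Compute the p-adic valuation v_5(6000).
v_5(6000) = 3

v_5(n) is the largest exponent k such that 5^k divides n. Factor out: 6000 = 5^3 · 48. (Sign doesn't affect v_p.) So v_5(6000) = 3.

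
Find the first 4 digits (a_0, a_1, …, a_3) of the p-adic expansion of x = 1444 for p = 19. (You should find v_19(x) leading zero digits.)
(a_0, …, a_3) = (0, 0, 4, 0)

v_19(1444) = 2, so a_0 = ... = a_1 = 0. Factor out: x = 19^2 · u with u = 4 a unit in ℤ_19. Expand u iteratively via a_{v+i} = u_i mod 19, u_{i+1} = (u_i − a_{v+i})/19:
  u_0 = 4;  a_2 = 4;  u_1 = (u_0 − 4)/19 = 0
  u_1 = 0;  a_3 = 0;  u_2 = (u_1 − 0)/19 = 0
Digits: (0, 0, 4, 0).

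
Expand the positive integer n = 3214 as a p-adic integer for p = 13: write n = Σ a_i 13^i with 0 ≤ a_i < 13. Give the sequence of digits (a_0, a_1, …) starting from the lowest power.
(a_0, a_1, …) = (3, 0, 6, 1)

Repeated division by 13 gives the digits low-to-high: 3214 = 3 + 6·13^2 + 1·13^3. Digit sequence: (3, 0, 6, 1).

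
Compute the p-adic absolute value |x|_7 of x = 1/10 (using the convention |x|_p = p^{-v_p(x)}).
|1/10|_7 = 1

Step 1 — compute v_7(x) by factoring powers of 7 out of the numerator and denominator: v_7(1/10) = 0. Step 2 — apply |x|_p = p^{-v_p(x)} = 7^{0} = 1.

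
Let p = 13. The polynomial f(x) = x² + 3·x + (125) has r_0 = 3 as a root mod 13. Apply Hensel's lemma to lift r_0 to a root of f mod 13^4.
r_3 = 23234 (mod 28561)

Hensel: r_{i+1} = r_i − f(r_i)·(f′(r_i))^{-1} mod 13^{i+2}, f′(x) = 2x + 3. Iterate:
  r_0 = 3 (mod 13)
  r_1 = 81 (mod 169)
  r_2 = 1264 (mod 2197)
  r_3 = 23234 (mod 28561)
Final: r = 23234 satisfies f(r) ≡ 0 mod 13^4.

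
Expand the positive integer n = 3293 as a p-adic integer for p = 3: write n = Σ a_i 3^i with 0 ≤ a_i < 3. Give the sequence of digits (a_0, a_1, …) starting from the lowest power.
(a_0, a_1, …) = (2, 2, 2, 1, 1, 1, 1, 1)

Repeated division by 3 gives the digits low-to-high: 3293 = 2 + 2·3^1 + 2·3^2 + 1·3^3 + 1·3^4 + 1·3^5 + 1·3^6 + 1·3^7. Digit sequence: (2, 2, 2, 1, 1, 1, 1, 1).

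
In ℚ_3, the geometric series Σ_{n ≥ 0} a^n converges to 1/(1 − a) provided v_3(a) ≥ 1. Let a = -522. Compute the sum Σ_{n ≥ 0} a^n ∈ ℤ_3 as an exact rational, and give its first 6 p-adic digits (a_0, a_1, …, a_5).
Σ a^n = 1/(1 − a) = 1/523;  first 6 digits = (1, 0, 2, 1, 0, 0)

v_3(a) = 2 ≥ 1, so the series converges in ℤ_3 to 1/(1 − a) = 1/(1 − (-522)) = 1/523. Expand this rational in ℤ_3: compute digits iteratively via d_i = x_i mod 3, x_{i+1} = (x_i − d_i)/3. The first 6 digits are (1, 0, 2, 1, 0, 0).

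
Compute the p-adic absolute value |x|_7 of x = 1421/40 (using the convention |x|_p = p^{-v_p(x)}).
|1421/40|_7 = 1/49

Step 1 — compute v_7(x) by factoring powers of 7 out of the numerator and denominator: v_7(1421/40) = 2. Step 2 — apply |x|_p = p^{-v_p(x)} = 7^{-2} = 1/49.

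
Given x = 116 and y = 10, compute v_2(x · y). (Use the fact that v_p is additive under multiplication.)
v_2(1160) = 3

v_p(x) = 2 (factor: 116 = 2^2 · 29); v_p(y) = 1 (factor: 10 = 2^1 · 5). Additivity: v_p(xy) = v_p(x) + v_p(y) = 2 + 1 = 3. (Direct check: xy = 1160 = 2^3 · (145).)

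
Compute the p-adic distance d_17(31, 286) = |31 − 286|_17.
d_17(31, 286) = 1/17

Step 1 — x − y = 31 − 286 = -255. Step 2 — v_17(-255) = 1 (factor: -255 = −(17^1 · 15); the sign does not affect v_p). Step 3 — |x − y|_17 = 17^{-1} = 1/17.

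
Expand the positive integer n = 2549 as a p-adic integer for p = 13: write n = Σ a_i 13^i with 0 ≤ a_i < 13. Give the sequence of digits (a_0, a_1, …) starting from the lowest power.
(a_0, a_1, …) = (1, 1, 2, 1)

Repeated division by 13 gives the digits low-to-high: 2549 = 1 + 1·13^1 + 2·13^2 + 1·13^3. Digit sequence: (1, 1, 2, 1).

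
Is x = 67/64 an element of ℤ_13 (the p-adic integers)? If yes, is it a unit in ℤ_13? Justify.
x ∈ ℤ_13^× (unit); v_13(x) = 0

ℤ_13 = {x ∈ ℚ_13 : v_13(x) ≥ 0} and ℤ_13^× = {x ∈ ℤ_13 : v_13(x) = 0}. Here v_13(67/64) = v_13(num) − v_13(den) = 0; compare against these criteria.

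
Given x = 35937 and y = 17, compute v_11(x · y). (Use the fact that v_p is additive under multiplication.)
v_11(610929) = 3

v_p(x) = 3 (factor: 35937 = 11^3 · 27); v_p(y) = 0 (factor: 17 = 11^0 · 17). Additivity: v_p(xy) = v_p(x) + v_p(y) = 3 + 0 = 3. (Direct check: xy = 610929 = 11^3 · (459).)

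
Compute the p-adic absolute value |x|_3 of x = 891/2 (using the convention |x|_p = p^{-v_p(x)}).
|891/2|_3 = 1/81

Step 1 — compute v_3(x) by factoring powers of 3 out of the numerator and denominator: v_3(891/2) = 4. Step 2 — apply |x|_p = p^{-v_p(x)} = 3^{-4} = 1/81.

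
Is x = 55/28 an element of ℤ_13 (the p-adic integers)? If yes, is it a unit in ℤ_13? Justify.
x ∈ ℤ_13^× (unit); v_13(x) = 0

ℤ_13 = {x ∈ ℚ_13 : v_13(x) ≥ 0} and ℤ_13^× = {x ∈ ℤ_13 : v_13(x) = 0}. Here v_13(55/28) = v_13(num) − v_13(den) = 0; compare against these criteria.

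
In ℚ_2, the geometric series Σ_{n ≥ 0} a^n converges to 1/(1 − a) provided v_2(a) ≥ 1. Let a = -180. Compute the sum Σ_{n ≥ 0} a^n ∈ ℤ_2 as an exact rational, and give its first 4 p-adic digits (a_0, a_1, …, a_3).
Σ a^n = 1/(1 − a) = 1/181;  first 4 digits = (1, 0, 1, 1)

v_2(a) = 2 ≥ 1, so the series converges in ℤ_2 to 1/(1 − a) = 1/(1 − (-180)) = 1/181. Expand this rational in ℤ_2: compute digits iteratively via d_i = x_i mod 2, x_{i+1} = (x_i − d_i)/2. The first 4 digits are (1, 0, 1, 1).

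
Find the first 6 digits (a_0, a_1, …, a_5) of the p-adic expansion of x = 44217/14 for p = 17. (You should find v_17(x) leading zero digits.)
(a_0, …, a_5) = (0, 0, 0, 14, 15, 10)

v_17(44217/14) = 3, so a_0 = ... = a_2 = 0. Factor out: x = 17^3 · u with u = 9/14 a unit in ℤ_17. Expand u iteratively via a_{v+i} = u_i mod 17, u_{i+1} = (u_i − a_{v+i})/17:
  u_0 = 9/14;  a_3 = 14;  u_1 = (u_0 − 14)/17 = -11/14
  u_1 = -11/14;  a_4 = 15;  u_2 = (u_1 − 15)/17 = -13/14
  u_2 = -13/14;  a_5 = 10;  u_3 = (u_2 − 10)/17 = -9/14
Digits: (0, 0, 0, 14, 15, 10).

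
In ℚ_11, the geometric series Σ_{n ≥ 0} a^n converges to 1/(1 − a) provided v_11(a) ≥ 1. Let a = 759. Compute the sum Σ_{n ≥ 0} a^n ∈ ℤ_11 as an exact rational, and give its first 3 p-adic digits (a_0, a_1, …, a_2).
Σ a^n = 1/(1 − a) = -1/758;  first 3 digits = (1, 3, 4)

v_11(a) = 1 ≥ 1, so the series converges in ℤ_11 to 1/(1 − a) = 1/(1 − 759) = -1/758. Expand this rational in ℤ_11: compute digits iteratively via d_i = x_i mod 11, x_{i+1} = (x_i − d_i)/11. The first 3 digits are (1, 3, 4).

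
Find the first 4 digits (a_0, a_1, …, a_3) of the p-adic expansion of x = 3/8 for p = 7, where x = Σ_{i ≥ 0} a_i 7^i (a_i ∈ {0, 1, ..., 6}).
(a_0, …, a_3) = (3, 4, 2, 4)

v_7(3/8) = 0 (numerator and denominator both coprime to 7), so x ∈ ℤ_7^×. Compute digits iteratively via a_i = x_i mod 7, x_{i+1} = (x_i − a_i)/7, with x_0 = x:
  x_0 = 3/8;  a_0 = 3;  x_1 = (x_0 − 3)/7 = -3/8
  x_1 = -3/8;  a_1 = 4;  x_2 = (x_1 − 4)/7 = -5/8
  x_2 = -5/8;  a_2 = 2;  x_3 = (x_2 − 2)/7 = -3/8
  x_3 = -3/8;  a_3 = 4;  x_4 = (x_3 − 4)/7 = -5/8
Digits: (3, 4, 2, 4).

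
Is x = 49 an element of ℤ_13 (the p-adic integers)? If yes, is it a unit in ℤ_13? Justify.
x ∈ ℤ_13^× (unit); v_13(x) = 0

ℤ_13 = {x ∈ ℚ_13 : v_13(x) ≥ 0} and ℤ_13^× = {x ∈ ℤ_13 : v_13(x) = 0}. Here v_13(49) = v_13(num) − v_13(den) = 0; compare against these criteria.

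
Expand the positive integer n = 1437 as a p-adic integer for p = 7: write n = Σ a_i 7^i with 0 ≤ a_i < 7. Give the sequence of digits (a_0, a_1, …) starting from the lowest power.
(a_0, a_1, …) = (2, 2, 1, 4)

Repeated division by 7 gives the digits low-to-high: 1437 = 2 + 2·7^1 + 1·7^2 + 4·7^3. Digit sequence: (2, 2, 1, 4).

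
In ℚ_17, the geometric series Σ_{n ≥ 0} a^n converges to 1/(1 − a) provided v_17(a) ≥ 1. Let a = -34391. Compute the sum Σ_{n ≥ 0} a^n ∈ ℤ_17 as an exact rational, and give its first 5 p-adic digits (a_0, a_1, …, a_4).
Σ a^n = 1/(1 − a) = 1/34392;  first 5 digits = (1, 0, 0, 10, 16)

v_17(a) = 3 ≥ 1, so the series converges in ℤ_17 to 1/(1 − a) = 1/(1 − (-34391)) = 1/34392. Expand this rational in ℤ_17: compute digits iteratively via d_i = x_i mod 17, x_{i+1} = (x_i − d_i)/17. The first 5 digits are (1, 0, 0, 10, 16).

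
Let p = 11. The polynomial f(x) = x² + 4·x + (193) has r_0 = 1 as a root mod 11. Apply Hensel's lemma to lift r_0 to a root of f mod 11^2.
r_1 = 89 (mod 121)

Hensel: r_{i+1} = r_i − f(r_i)·(f′(r_i))^{-1} mod 11^{i+2}, f′(x) = 2x + 4. Iterate:
  r_0 = 1 (mod 11)
  r_1 = 89 (mod 121)
Final: r = 89 satisfies f(r) ≡ 0 mod 11^2.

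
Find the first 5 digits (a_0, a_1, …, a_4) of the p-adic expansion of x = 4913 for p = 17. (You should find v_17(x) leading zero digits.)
(a_0, …, a_4) = (0, 0, 0, 1, 0)

v_17(4913) = 3, so a_0 = ... = a_2 = 0. Factor out: x = 17^3 · u with u = 1 a unit in ℤ_17. Expand u iteratively via a_{v+i} = u_i mod 17, u_{i+1} = (u_i − a_{v+i})/17:
  u_0 = 1;  a_3 = 1;  u_1 = (u_0 − 1)/17 = 0
  u_1 = 0;  a_4 = 0;  u_2 = (u_1 − 0)/17 = 0
Digits: (0, 0, 0, 1, 0).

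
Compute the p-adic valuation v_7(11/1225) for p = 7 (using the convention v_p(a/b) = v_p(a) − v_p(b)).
v_7(11/1225) = -2

Factor powers of 7 from the numerator and denominator of the reduced fraction: 11 = 7^0 · 11 and 1225 = 7^2 · 25. Apply v_p(a/b) = v_p(a) − v_p(b): v_7(11/1225) = 0 − 2 = -2.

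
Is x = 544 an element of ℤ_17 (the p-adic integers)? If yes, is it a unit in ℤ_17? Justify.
x ∈ ℤ_17 but not a unit; v_17(x) = 1 > 0

ℤ_17 = {x ∈ ℚ_17 : v_17(x) ≥ 0} and ℤ_17^× = {x ∈ ℤ_17 : v_17(x) = 0}. Here v_17(544) = v_17(num) − v_17(den) = 1; compare against these criteria.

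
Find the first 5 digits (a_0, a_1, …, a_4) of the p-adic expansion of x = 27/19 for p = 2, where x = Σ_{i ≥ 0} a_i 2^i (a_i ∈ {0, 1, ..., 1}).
(a_0, …, a_4) = (1, 0, 0, 1, 1)

v_2(27/19) = 0 (numerator and denominator both coprime to 2), so x ∈ ℤ_2^×. Compute digits iteratively via a_i = x_i mod 2, x_{i+1} = (x_i − a_i)/2, with x_0 = x:
  x_0 = 27/19;  a_0 = 1;  x_1 = (x_0 − 1)/2 = 4/19
  x_1 = 4/19;  a_1 = 0;  x_2 = (x_1 − 0)/2 = 2/19
  x_2 = 2/19;  a_2 = 0;  x_3 = (x_2 − 0)/2 = 1/19
  x_3 = 1/19;  a_3 = 1;  x_4 = (x_3 − 1)/2 = -9/19
  x_4 = -9/19;  a_4 = 1;  x_5 = (x_4 − 1)/2 = -14/19
Digits: (1, 0, 0, 1, 1).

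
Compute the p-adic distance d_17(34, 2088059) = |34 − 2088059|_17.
d_17(34, 2088059) = 1/83521

Step 1 — x − y = 34 − 2088059 = -2088025. Step 2 — v_17(-2088025) = 4 (factor: -2088025 = −(17^4 · 25); the sign does not affect v_p). Step 3 — |x − y|_17 = 17^{-4} = 1/83521.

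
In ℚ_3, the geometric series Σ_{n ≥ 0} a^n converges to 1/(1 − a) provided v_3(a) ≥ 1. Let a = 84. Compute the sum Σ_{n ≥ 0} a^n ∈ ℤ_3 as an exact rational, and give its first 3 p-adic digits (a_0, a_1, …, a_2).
Σ a^n = 1/(1 − a) = -1/83;  first 3 digits = (1, 1, 1)

v_3(a) = 1 ≥ 1, so the series converges in ℤ_3 to 1/(1 − a) = 1/(1 − 84) = -1/83. Expand this rational in ℤ_3: compute digits iteratively via d_i = x_i mod 3, x_{i+1} = (x_i − d_i)/3. The first 3 digits are (1, 1, 1).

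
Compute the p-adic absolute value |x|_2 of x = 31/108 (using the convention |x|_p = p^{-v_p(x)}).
|31/108|_2 = 4

Step 1 — compute v_2(x) by factoring powers of 2 out of the numerator and denominator: v_2(31/108) = -2. Step 2 — apply |x|_p = p^{-v_p(x)} = 2^{2} = 4.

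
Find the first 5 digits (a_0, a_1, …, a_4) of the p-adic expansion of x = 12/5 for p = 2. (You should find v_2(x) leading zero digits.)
(a_0, …, a_4) = (0, 0, 1, 1, 1)

v_2(12/5) = 2, so a_0 = ... = a_1 = 0. Factor out: x = 2^2 · u with u = 3/5 a unit in ℤ_2. Expand u iteratively via a_{v+i} = u_i mod 2, u_{i+1} = (u_i − a_{v+i})/2:
  u_0 = 3/5;  a_2 = 1;  u_1 = (u_0 − 1)/2 = -1/5
  u_1 = -1/5;  a_3 = 1;  u_2 = (u_1 − 1)/2 = -3/5
  u_2 = -3/5;  a_4 = 1;  u_3 = (u_2 − 1)/2 = -4/5
Digits: (0, 0, 1, 1, 1).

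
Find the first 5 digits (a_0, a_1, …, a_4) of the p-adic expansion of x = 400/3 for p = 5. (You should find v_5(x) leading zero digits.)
(a_0, …, a_4) = (0, 0, 2, 4, 1)

v_5(400/3) = 2, so a_0 = ... = a_1 = 0. Factor out: x = 5^2 · u with u = 16/3 a unit in ℤ_5. Expand u iteratively via a_{v+i} = u_i mod 5, u_{i+1} = (u_i − a_{v+i})/5:
  u_0 = 16/3;  a_2 = 2;  u_1 = (u_0 − 2)/5 = 2/3
  u_1 = 2/3;  a_3 = 4;  u_2 = (u_1 − 4)/5 = -2/3
  u_2 = -2/3;  a_4 = 1;  u_3 = (u_2 − 1)/5 = -1/3
Digits: (0, 0, 2, 4, 1).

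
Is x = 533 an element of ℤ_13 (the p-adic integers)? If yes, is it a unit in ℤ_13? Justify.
x ∈ ℤ_13 but not a unit; v_13(x) = 1 > 0

ℤ_13 = {x ∈ ℚ_13 : v_13(x) ≥ 0} and ℤ_13^× = {x ∈ ℤ_13 : v_13(x) = 0}. Here v_13(533) = v_13(num) − v_13(den) = 1; compare against these criteria.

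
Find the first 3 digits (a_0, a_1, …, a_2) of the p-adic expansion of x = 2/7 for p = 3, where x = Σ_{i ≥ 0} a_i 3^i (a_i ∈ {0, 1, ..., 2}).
(a_0, …, a_2) = (2, 2, 0)

v_3(2/7) = 0 (numerator and denominator both coprime to 3), so x ∈ ℤ_3^×. Compute digits iteratively via a_i = x_i mod 3, x_{i+1} = (x_i − a_i)/3, with x_0 = x:
  x_0 = 2/7;  a_0 = 2;  x_1 = (x_0 − 2)/3 = -4/7
  x_1 = -4/7;  a_1 = 2;  x_2 = (x_1 − 2)/3 = -6/7
  x_2 = -6/7;  a_2 = 0;  x_3 = (x_2 − 0)/3 = -2/7
Digits: (2, 2, 0).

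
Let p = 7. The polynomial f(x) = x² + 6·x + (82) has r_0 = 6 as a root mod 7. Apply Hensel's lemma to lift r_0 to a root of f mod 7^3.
r_2 = 139 (mod 343)

Hensel: r_{i+1} = r_i − f(r_i)·(f′(r_i))^{-1} mod 7^{i+2}, f′(x) = 2x + 6. Iterate:
  r_0 = 6 (mod 7)
  r_1 = 41 (mod 49)
  r_2 = 139 (mod 343)
Final: r = 139 satisfies f(r) ≡ 0 mod 7^3.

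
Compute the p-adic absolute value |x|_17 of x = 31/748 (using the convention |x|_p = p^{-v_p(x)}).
|31/748|_17 = 17

Step 1 — compute v_17(x) by factoring powers of 17 out of the numerator and denominator: v_17(31/748) = -1. Step 2 — apply |x|_p = p^{-v_p(x)} = 17^{1} = 17.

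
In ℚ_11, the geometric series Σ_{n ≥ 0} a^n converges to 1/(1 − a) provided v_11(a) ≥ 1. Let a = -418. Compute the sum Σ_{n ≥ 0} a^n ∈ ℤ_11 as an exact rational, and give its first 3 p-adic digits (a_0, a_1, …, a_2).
Σ a^n = 1/(1 − a) = 1/419;  first 3 digits = (1, 6, 10)

v_11(a) = 1 ≥ 1, so the series converges in ℤ_11 to 1/(1 − a) = 1/(1 − (-418)) = 1/419. Expand this rational in ℤ_11: compute digits iteratively via d_i = x_i mod 11, x_{i+1} = (x_i − d_i)/11. The first 3 digits are (1, 6, 10).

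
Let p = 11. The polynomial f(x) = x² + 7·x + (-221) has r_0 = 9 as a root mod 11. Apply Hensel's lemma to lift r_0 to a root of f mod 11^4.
r_3 = 317 (mod 14641)

Hensel: r_{i+1} = r_i − f(r_i)·(f′(r_i))^{-1} mod 11^{i+2}, f′(x) = 2x + 7. Iterate:
  r_0 = 9 (mod 11)
  r_1 = 75 (mod 121)
  r_2 = 317 (mod 1331)
  r_3 = 317 (mod 14641)
Final: r = 317 satisfies f(r) ≡ 0 mod 11^4.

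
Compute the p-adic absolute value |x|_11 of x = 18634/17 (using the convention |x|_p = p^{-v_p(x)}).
|18634/17|_11 = 1/1331

Step 1 — compute v_11(x) by factoring powers of 11 out of the numerator and denominator: v_11(18634/17) = 3. Step 2 — apply |x|_p = p^{-v_p(x)} = 11^{-3} = 1/1331.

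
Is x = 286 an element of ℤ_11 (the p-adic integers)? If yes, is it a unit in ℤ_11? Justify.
x ∈ ℤ_11 but not a unit; v_11(x) = 1 > 0

ℤ_11 = {x ∈ ℚ_11 : v_11(x) ≥ 0} and ℤ_11^× = {x ∈ ℤ_11 : v_11(x) = 0}. Here v_11(286) = v_11(num) − v_11(den) = 1; compare against these criteria.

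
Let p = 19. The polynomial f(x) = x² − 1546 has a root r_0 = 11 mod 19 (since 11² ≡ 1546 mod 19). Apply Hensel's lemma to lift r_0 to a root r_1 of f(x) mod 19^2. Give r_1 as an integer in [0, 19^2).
r_1 = 125 (mod 361)

Hensel's recurrence: r_{i+1} = r_i − f(r_i)·(f′(r_i))^{-1} mod 19^{i+2}, with f′(x) = 2x. Iterate:
  r_0 = 11 (mod 19)
  r_1 = 125 (mod 361)
Final: r_1 = 125, and one checks f(r_1) ≡ 0 mod 19^2.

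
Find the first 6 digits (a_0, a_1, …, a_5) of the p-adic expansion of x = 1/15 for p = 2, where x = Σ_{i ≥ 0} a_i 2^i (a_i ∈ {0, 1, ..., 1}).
(a_0, …, a_5) = (1, 1, 1, 1, 0, 1)

v_2(1/15) = 0 (numerator and denominator both coprime to 2), so x ∈ ℤ_2^×. Compute digits iteratively via a_i = x_i mod 2, x_{i+1} = (x_i − a_i)/2, with x_0 = x:
  x_0 = 1/15;  a_0 = 1;  x_1 = (x_0 − 1)/2 = -7/15
  x_1 = -7/15;  a_1 = 1;  x_2 = (x_1 − 1)/2 = -11/15
  x_2 = -11/15;  a_2 = 1;  x_3 = (x_2 − 1)/2 = -13/15
  x_3 = -13/15;  a_3 = 1;  x_4 = (x_3 − 1)/2 = -14/15
  x_4 = -14/15;  a_4 = 0;  x_5 = (x_4 − 0)/2 = -7/15
  x_5 = -7/15;  a_5 = 1;  x_6 = (x_5 − 1)/2 = -11/15
Digits: (1, 1, 1, 1, 0, 1).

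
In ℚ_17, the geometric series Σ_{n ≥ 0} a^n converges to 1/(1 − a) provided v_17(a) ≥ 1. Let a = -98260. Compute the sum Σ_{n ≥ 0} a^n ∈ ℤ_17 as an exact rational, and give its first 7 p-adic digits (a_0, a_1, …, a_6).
Σ a^n = 1/(1 − a) = 1/98261;  first 7 digits = (1, 0, 0, 14, 15, 16, 8)

v_17(a) = 3 ≥ 1, so the series converges in ℤ_17 to 1/(1 − a) = 1/(1 − (-98260)) = 1/98261. Expand this rational in ℤ_17: compute digits iteratively via d_i = x_i mod 17, x_{i+1} = (x_i − d_i)/17. The first 7 digits are (1, 0, 0, 14, 15, 16, 8).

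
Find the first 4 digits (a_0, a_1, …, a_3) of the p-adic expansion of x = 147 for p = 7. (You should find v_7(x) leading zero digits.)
(a_0, …, a_3) = (0, 0, 3, 0)

v_7(147) = 2, so a_0 = ... = a_1 = 0. Factor out: x = 7^2 · u with u = 3 a unit in ℤ_7. Expand u iteratively via a_{v+i} = u_i mod 7, u_{i+1} = (u_i − a_{v+i})/7:
  u_0 = 3;  a_2 = 3;  u_1 = (u_0 − 3)/7 = 0
  u_1 = 0;  a_3 = 0;  u_2 = (u_1 − 0)/7 = 0
Digits: (0, 0, 3, 0).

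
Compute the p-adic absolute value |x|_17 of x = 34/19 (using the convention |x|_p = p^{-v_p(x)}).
|34/19|_17 = 1/17

Step 1 — compute v_17(x) by factoring powers of 17 out of the numerator and denominator: v_17(34/19) = 1. Step 2 — apply |x|_p = p^{-v_p(x)} = 17^{-1} = 1/17.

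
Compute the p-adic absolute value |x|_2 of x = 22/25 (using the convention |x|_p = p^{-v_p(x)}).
|22/25|_2 = 1/2

Step 1 — compute v_2(x) by factoring powers of 2 out of the numerator and denominator: v_2(22/25) = 1. Step 2 — apply |x|_p = p^{-v_p(x)} = 2^{-1} = 1/2.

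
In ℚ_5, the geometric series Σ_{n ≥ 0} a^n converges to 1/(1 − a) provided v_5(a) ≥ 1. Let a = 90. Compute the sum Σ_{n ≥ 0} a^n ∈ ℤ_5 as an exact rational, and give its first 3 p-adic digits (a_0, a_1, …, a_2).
Σ a^n = 1/(1 − a) = -1/89;  first 3 digits = (1, 3, 2)

v_5(a) = 1 ≥ 1, so the series converges in ℤ_5 to 1/(1 − a) = 1/(1 − 90) = -1/89. Expand this rational in ℤ_5: compute digits iteratively via d_i = x_i mod 5, x_{i+1} = (x_i − d_i)/5. The first 3 digits are (1, 3, 2).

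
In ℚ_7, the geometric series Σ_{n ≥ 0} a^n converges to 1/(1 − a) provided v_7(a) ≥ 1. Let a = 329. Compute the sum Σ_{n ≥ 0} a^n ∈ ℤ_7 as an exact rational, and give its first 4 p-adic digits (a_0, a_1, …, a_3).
Σ a^n = 1/(1 − a) = -1/328;  first 4 digits = (1, 5, 3, 0)

v_7(a) = 1 ≥ 1, so the series converges in ℤ_7 to 1/(1 − a) = 1/(1 − 329) = -1/328. Expand this rational in ℤ_7: compute digits iteratively via d_i = x_i mod 7, x_{i+1} = (x_i − d_i)/7. The first 4 digits are (1, 5, 3, 0).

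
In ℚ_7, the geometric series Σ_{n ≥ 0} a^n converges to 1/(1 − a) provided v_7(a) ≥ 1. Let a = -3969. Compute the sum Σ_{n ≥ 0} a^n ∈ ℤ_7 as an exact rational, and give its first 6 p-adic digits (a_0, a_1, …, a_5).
Σ a^n = 1/(1 − a) = 1/3970;  first 6 digits = (1, 0, 3, 2, 0, 6)

v_7(a) = 2 ≥ 1, so the series converges in ℤ_7 to 1/(1 − a) = 1/(1 − (-3969)) = 1/3970. Expand this rational in ℤ_7: compute digits iteratively via d_i = x_i mod 7, x_{i+1} = (x_i − d_i)/7. The first 6 digits are (1, 0, 3, 2, 0, 6).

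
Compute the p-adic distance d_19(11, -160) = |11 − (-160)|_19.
d_19(11, -160) = 1/19

Step 1 — x − y = 11 − (-160) = 171. Step 2 — v_19(171) = 1 (factor: 171 = (19^1 · 9); the sign does not affect v_p). Step 3 — |x − y|_19 = 19^{-1} = 1/19.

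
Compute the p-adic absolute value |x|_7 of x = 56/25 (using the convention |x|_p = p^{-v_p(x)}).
|56/25|_7 = 1/7

Step 1 — compute v_7(x) by factoring powers of 7 out of the numerator and denominator: v_7(56/25) = 1. Step 2 — apply |x|_p = p^{-v_p(x)} = 7^{-1} = 1/7.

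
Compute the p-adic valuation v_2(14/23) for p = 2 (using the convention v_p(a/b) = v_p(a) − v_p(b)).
v_2(14/23) = 1

Factor powers of 2 from the numerator and denominator of the reduced fraction: 14 = 2^1 · 7 and 23 = 2^0 · 23. Apply v_p(a/b) = v_p(a) − v_p(b): v_2(14/23) = 1 − 0 = 1.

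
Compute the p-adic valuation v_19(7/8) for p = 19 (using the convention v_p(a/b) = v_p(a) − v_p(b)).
v_19(7/8) = 0

Factor powers of 19 from the numerator and denominator of the reduced fraction: 7 = 19^0 · 7 and 8 = 19^0 · 8. Apply v_p(a/b) = v_p(a) − v_p(b): v_19(7/8) = 0 − 0 = 0.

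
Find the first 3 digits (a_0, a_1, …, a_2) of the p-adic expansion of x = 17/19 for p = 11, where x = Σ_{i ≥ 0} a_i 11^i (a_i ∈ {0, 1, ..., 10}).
(a_0, …, a_2) = (9, 1, 1)

v_11(17/19) = 0 (numerator and denominator both coprime to 11), so x ∈ ℤ_11^×. Compute digits iteratively via a_i = x_i mod 11, x_{i+1} = (x_i − a_i)/11, with x_0 = x:
  x_0 = 17/19;  a_0 = 9;  x_1 = (x_0 − 9)/11 = -14/19
  x_1 = -14/19;  a_1 = 1;  x_2 = (x_1 − 1)/11 = -3/19
  x_2 = -3/19;  a_2 = 1;  x_3 = (x_2 − 1)/11 = -2/19
Digits: (9, 1, 1).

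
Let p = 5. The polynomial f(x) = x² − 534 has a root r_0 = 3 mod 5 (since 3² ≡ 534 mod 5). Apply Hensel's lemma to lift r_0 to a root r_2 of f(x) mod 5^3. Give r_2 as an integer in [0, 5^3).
r_2 = 28 (mod 125)

Hensel's recurrence: r_{i+1} = r_i − f(r_i)·(f′(r_i))^{-1} mod 5^{i+2}, with f′(x) = 2x. Iterate:
  r_0 = 3 (mod 5)
  r_1 = 3 (mod 25)
  r_2 = 28 (mod 125)
Final: r_2 = 28, and one checks f(r_2) ≡ 0 mod 5^3.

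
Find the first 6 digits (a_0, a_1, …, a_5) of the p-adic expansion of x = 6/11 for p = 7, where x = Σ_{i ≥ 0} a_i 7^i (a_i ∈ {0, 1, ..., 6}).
(a_0, …, a_5) = (5, 0, 5, 5, 3, 2)

v_7(6/11) = 0 (numerator and denominator both coprime to 7), so x ∈ ℤ_7^×. Compute digits iteratively via a_i = x_i mod 7, x_{i+1} = (x_i − a_i)/7, with x_0 = x:
  x_0 = 6/11;  a_0 = 5;  x_1 = (x_0 − 5)/7 = -7/11
  x_1 = -7/11;  a_1 = 0;  x_2 = (x_1 − 0)/7 = -1/11
  x_2 = -1/11;  a_2 = 5;  x_3 = (x_2 − 5)/7 = -8/11
  x_3 = -8/11;  a_3 = 5;  x_4 = (x_3 − 5)/7 = -9/11
  x_4 = -9/11;  a_4 = 3;  x_5 = (x_4 − 3)/7 = -6/11
  x_5 = -6/11;  a_5 = 2;  x_6 = (x_5 − 2)/7 = -4/11
Digits: (5, 0, 5, 5, 3, 2).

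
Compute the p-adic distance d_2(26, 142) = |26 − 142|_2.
d_2(26, 142) = 1/4

Step 1 — x − y = 26 − 142 = -116. Step 2 — v_2(-116) = 2 (factor: -116 = −(2^2 · 29); the sign does not affect v_p). Step 3 — |x − y|_2 = 2^{-2} = 1/4.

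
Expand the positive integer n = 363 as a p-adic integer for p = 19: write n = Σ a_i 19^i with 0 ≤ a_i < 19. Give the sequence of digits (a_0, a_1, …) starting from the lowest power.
(a_0, a_1, …) = (2, 0, 1)

Repeated division by 19 gives the digits low-to-high: 363 = 2 + 1·19^2. Digit sequence: (2, 0, 1).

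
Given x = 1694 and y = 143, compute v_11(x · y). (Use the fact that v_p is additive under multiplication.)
v_11(242242) = 3

v_p(x) = 2 (factor: 1694 = 11^2 · 14); v_p(y) = 1 (factor: 143 = 11^1 · 13). Additivity: v_p(xy) = v_p(x) + v_p(y) = 2 + 1 = 3. (Direct check: xy = 242242 = 11^3 · (182).)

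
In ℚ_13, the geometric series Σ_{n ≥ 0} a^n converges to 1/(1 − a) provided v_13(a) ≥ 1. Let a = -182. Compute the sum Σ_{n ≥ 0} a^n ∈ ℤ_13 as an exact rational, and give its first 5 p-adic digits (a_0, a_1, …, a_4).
Σ a^n = 1/(1 − a) = 1/183;  first 5 digits = (1, 12, 12, 0, 12)

v_13(a) = 1 ≥ 1, so the series converges in ℤ_13 to 1/(1 − a) = 1/(1 − (-182)) = 1/183. Expand this rational in ℤ_13: compute digits iteratively via d_i = x_i mod 13, x_{i+1} = (x_i − d_i)/13. The first 5 digits are (1, 12, 12, 0, 12).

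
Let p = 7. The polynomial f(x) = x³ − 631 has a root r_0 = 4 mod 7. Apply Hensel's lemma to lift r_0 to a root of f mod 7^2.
r_1 = 25 (mod 49)

Hensel: r_{i+1} = r_i − f(r_i)/f′(r_i) mod 7^{i+2}, where f′(x) = 3x². Iterate:
  r_0 = 4 (mod 7)
  r_1 = 25 (mod 49)
Final: r = 25 with f(r) ≡ 0 mod 7^2.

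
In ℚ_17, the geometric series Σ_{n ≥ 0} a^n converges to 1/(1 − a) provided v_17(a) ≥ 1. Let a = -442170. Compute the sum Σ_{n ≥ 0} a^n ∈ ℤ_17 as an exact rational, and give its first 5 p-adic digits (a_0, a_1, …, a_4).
Σ a^n = 1/(1 − a) = 1/442171;  first 5 digits = (1, 0, 0, 12, 11)

v_17(a) = 3 ≥ 1, so the series converges in ℤ_17 to 1/(1 − a) = 1/(1 − (-442170)) = 1/442171. Expand this rational in ℤ_17: compute digits iteratively via d_i = x_i mod 17, x_{i+1} = (x_i − d_i)/17. The first 5 digits are (1, 0, 0, 12, 11).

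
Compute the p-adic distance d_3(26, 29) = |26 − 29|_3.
d_3(26, 29) = 1/3

Step 1 — x − y = 26 − 29 = -3. Step 2 — v_3(-3) = 1 (factor: -3 = −(3^1 · 1); the sign does not affect v_p). Step 3 — |x − y|_3 = 3^{-1} = 1/3.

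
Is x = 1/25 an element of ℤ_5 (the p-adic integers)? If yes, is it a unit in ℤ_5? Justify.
x ∉ ℤ_5 (v_5(x) = -2 < 0)

ℤ_5 = {x ∈ ℚ_5 : v_5(x) ≥ 0} and ℤ_5^× = {x ∈ ℤ_5 : v_5(x) = 0}. Here v_5(1/25) = v_5(num) − v_5(den) = -2; compare against these criteria.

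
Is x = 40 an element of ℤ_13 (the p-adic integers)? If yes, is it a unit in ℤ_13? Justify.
x ∈ ℤ_13^× (unit); v_13(x) = 0

ℤ_13 = {x ∈ ℚ_13 : v_13(x) ≥ 0} and ℤ_13^× = {x ∈ ℤ_13 : v_13(x) = 0}. Here v_13(40) = v_13(num) − v_13(den) = 0; compare against these criteria.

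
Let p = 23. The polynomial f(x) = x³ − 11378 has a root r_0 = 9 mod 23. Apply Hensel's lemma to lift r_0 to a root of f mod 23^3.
r_2 = 2171 (mod 12167)

Hensel: r_{i+1} = r_i − f(r_i)/f′(r_i) mod 23^{i+2}, where f′(x) = 3x². Iterate:
  r_0 = 9 (mod 23)
  r_1 = 55 (mod 529)
  r_2 = 2171 (mod 12167)
Final: r = 2171 with f(r) ≡ 0 mod 23^3.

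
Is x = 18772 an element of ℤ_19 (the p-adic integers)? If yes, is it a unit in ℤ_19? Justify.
x ∈ ℤ_19 but not a unit; v_19(x) = 2 > 0

ℤ_19 = {x ∈ ℚ_19 : v_19(x) ≥ 0} and ℤ_19^× = {x ∈ ℤ_19 : v_19(x) = 0}. Here v_19(18772) = v_19(num) − v_19(den) = 2; compare against these criteria.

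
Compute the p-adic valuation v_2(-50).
v_2(-50) = 1

v_2(n) is the largest exponent k such that 2^k divides n. Factor out: -50 = -2^1 · 25. (Sign doesn't affect v_p.) So v_2(-50) = 1.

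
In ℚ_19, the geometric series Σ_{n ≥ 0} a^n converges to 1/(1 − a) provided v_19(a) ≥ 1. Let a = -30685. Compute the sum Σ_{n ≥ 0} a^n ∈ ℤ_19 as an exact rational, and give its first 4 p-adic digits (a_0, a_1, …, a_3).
Σ a^n = 1/(1 − a) = 1/30686;  first 4 digits = (1, 0, 10, 14)

v_19(a) = 2 ≥ 1, so the series converges in ℤ_19 to 1/(1 − a) = 1/(1 − (-30685)) = 1/30686. Expand this rational in ℤ_19: compute digits iteratively via d_i = x_i mod 19, x_{i+1} = (x_i − d_i)/19. The first 4 digits are (1, 0, 10, 14).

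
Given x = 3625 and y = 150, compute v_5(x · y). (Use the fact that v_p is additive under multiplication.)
v_5(543750) = 5

v_p(x) = 3 (factor: 3625 = 5^3 · 29); v_p(y) = 2 (factor: 150 = 5^2 · 6). Additivity: v_p(xy) = v_p(x) + v_p(y) = 3 + 2 = 5. (Direct check: xy = 543750 = 5^5 · (174).)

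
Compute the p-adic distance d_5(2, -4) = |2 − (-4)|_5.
d_5(2, -4) = 1

Step 1 — x − y = 2 − (-4) = 6. Step 2 — v_5(6) = 0 (factor: 6 = (5^0 · 6); the sign does not affect v_p). Step 3 — |x − y|_5 = 5^{0} = 1.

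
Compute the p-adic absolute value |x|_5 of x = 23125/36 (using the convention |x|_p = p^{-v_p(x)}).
|23125/36|_5 = 1/625

Step 1 — compute v_5(x) by factoring powers of 5 out of the numerator and denominator: v_5(23125/36) = 4. Step 2 — apply |x|_p = p^{-v_p(x)} = 5^{-4} = 1/625.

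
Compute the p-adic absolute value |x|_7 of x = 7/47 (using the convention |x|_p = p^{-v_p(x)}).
|7/47|_7 = 1/7

Step 1 — compute v_7(x) by factoring powers of 7 out of the numerator and denominator: v_7(7/47) = 1. Step 2 — apply |x|_p = p^{-v_p(x)} = 7^{-1} = 1/7.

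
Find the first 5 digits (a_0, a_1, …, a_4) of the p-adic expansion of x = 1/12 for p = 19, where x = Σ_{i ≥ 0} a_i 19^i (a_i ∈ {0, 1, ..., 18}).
(a_0, …, a_4) = (8, 17, 7, 17, 7)

v_19(1/12) = 0 (numerator and denominator both coprime to 19), so x ∈ ℤ_19^×. Compute digits iteratively via a_i = x_i mod 19, x_{i+1} = (x_i − a_i)/19, with x_0 = x:
  x_0 = 1/12;  a_0 = 8;  x_1 = (x_0 − 8)/19 = -5/12
  x_1 = -5/12;  a_1 = 17;  x_2 = (x_1 − 17)/19 = -11/12
  x_2 = -11/12;  a_2 = 7;  x_3 = (x_2 − 7)/19 = -5/12
  x_3 = -5/12;  a_3 = 17;  x_4 = (x_3 − 17)/19 = -11/12
  x_4 = -11/12;  a_4 = 7;  x_5 = (x_4 − 7)/19 = -5/12
Digits: (8, 17, 7, 17, 7).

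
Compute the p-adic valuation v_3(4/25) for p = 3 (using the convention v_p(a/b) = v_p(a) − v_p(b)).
v_3(4/25) = 0

Factor powers of 3 from the numerator and denominator of the reduced fraction: 4 = 3^0 · 4 and 25 = 3^0 · 25. Apply v_p(a/b) = v_p(a) − v_p(b): v_3(4/25) = 0 − 0 = 0.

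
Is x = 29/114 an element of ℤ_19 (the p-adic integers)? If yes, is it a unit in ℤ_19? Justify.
x ∉ ℤ_19 (v_19(x) = -1 < 0)

ℤ_19 = {x ∈ ℚ_19 : v_19(x) ≥ 0} and ℤ_19^× = {x ∈ ℤ_19 : v_19(x) = 0}. Here v_19(29/114) = v_19(num) − v_19(den) = -1; compare against these criteria.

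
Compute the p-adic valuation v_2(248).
v_2(248) = 3

v_2(n) is the largest exponent k such that 2^k divides n. Factor out: 248 = 2^3 · 31. (Sign doesn't affect v_p.) So v_2(248) = 3.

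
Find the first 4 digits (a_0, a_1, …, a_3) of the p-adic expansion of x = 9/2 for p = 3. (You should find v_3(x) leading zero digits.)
(a_0, …, a_3) = (0, 0, 2, 1)

v_3(9/2) = 2, so a_0 = ... = a_1 = 0. Factor out: x = 3^2 · u with u = 1/2 a unit in ℤ_3. Expand u iteratively via a_{v+i} = u_i mod 3, u_{i+1} = (u_i − a_{v+i})/3:
  u_0 = 1/2;  a_2 = 2;  u_1 = (u_0 − 2)/3 = -1/2
  u_1 = -1/2;  a_3 = 1;  u_2 = (u_1 − 1)/3 = -1/2
Digits: (0, 0, 2, 1).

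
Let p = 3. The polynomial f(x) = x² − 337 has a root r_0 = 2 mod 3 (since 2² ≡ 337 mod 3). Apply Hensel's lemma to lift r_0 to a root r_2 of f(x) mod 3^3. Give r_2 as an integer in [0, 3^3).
r_2 = 11 (mod 27)

Hensel's recurrence: r_{i+1} = r_i − f(r_i)·(f′(r_i))^{-1} mod 3^{i+2}, with f′(x) = 2x. Iterate:
  r_0 = 2 (mod 3)
  r_1 = 2 (mod 9)
  r_2 = 11 (mod 27)
Final: r_2 = 11, and one checks f(r_2) ≡ 0 mod 3^3.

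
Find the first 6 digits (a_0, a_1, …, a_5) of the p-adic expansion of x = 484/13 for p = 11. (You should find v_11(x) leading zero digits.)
(a_0, …, a_5) = (0, 0, 2, 10, 5, 2)

v_11(484/13) = 2, so a_0 = ... = a_1 = 0. Factor out: x = 11^2 · u with u = 4/13 a unit in ℤ_11. Expand u iteratively via a_{v+i} = u_i mod 11, u_{i+1} = (u_i − a_{v+i})/11:
  u_0 = 4/13;  a_2 = 2;  u_1 = (u_0 − 2)/11 = -2/13
  u_1 = -2/13;  a_3 = 10;  u_2 = (u_1 − 10)/11 = -12/13
  u_2 = -12/13;  a_4 = 5;  u_3 = (u_2 − 5)/11 = -7/13
  u_3 = -7/13;  a_5 = 2;  u_4 = (u_3 − 2)/11 = -3/13
Digits: (0, 0, 2, 10, 5, 2).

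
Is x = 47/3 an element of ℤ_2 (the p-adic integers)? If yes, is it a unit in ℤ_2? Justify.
x ∈ ℤ_2^× (unit); v_2(x) = 0

ℤ_2 = {x ∈ ℚ_2 : v_2(x) ≥ 0} and ℤ_2^× = {x ∈ ℤ_2 : v_2(x) = 0}. Here v_2(47/3) = v_2(num) − v_2(den) = 0; compare against these criteria.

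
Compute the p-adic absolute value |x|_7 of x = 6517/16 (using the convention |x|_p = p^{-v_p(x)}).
|6517/16|_7 = 1/343

Step 1 — compute v_7(x) by factoring powers of 7 out of the numerator and denominator: v_7(6517/16) = 3. Step 2 — apply |x|_p = p^{-v_p(x)} = 7^{-3} = 1/343.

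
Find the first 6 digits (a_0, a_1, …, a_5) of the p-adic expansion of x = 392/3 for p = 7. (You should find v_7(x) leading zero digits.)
(a_0, …, a_5) = (0, 0, 5, 2, 2, 2)

v_7(392/3) = 2, so a_0 = ... = a_1 = 0. Factor out: x = 7^2 · u with u = 8/3 a unit in ℤ_7. Expand u iteratively via a_{v+i} = u_i mod 7, u_{i+1} = (u_i − a_{v+i})/7:
  u_0 = 8/3;  a_2 = 5;  u_1 = (u_0 − 5)/7 = -1/3
  u_1 = -1/3;  a_3 = 2;  u_2 = (u_1 − 2)/7 = -1/3
  u_2 = -1/3;  a_4 = 2;  u_3 = (u_2 − 2)/7 = -1/3
  u_3 = -1/3;  a_5 = 2;  u_4 = (u_3 − 2)/7 = -1/3
Digits: (0, 0, 5, 2, 2, 2).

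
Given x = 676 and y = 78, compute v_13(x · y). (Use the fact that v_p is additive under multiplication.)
v_13(52728) = 3

v_p(x) = 2 (factor: 676 = 13^2 · 4); v_p(y) = 1 (factor: 78 = 13^1 · 6). Additivity: v_p(xy) = v_p(x) + v_p(y) = 2 + 1 = 3. (Direct check: xy = 52728 = 13^3 · (24).)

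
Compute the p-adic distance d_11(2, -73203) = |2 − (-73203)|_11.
d_11(2, -73203) = 1/14641

Step 1 — x − y = 2 − (-73203) = 73205. Step 2 — v_11(73205) = 4 (factor: 73205 = (11^4 · 5); the sign does not affect v_p). Step 3 — |x − y|_11 = 11^{-4} = 1/14641.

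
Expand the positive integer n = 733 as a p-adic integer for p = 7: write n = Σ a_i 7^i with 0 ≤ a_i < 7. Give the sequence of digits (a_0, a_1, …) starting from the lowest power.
(a_0, a_1, …) = (5, 6, 0, 2)

Repeated division by 7 gives the digits low-to-high: 733 = 5 + 6·7^1 + 2·7^3. Digit sequence: (5, 6, 0, 2).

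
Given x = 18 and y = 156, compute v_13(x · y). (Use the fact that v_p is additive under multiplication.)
v_13(2808) = 1

v_p(x) = 0 (factor: 18 = 13^0 · 18); v_p(y) = 1 (factor: 156 = 13^1 · 12). Additivity: v_p(xy) = v_p(x) + v_p(y) = 0 + 1 = 1. (Direct check: xy = 2808 = 13^1 · (216).)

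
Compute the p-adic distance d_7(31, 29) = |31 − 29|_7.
d_7(31, 29) = 1

Step 1 — x − y = 31 − 29 = 2. Step 2 — v_7(2) = 0 (factor: 2 = (7^0 · 2); the sign does not affect v_p). Step 3 — |x − y|_7 = 7^{0} = 1.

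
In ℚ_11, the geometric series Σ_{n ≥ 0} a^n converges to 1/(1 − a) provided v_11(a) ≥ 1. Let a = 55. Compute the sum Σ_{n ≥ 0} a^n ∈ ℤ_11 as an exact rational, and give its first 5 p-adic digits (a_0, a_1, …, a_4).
Σ a^n = 1/(1 − a) = -1/54;  first 5 digits = (1, 5, 3, 6, 9)

v_11(a) = 1 ≥ 1, so the series converges in ℤ_11 to 1/(1 − a) = 1/(1 − 55) = -1/54. Expand this rational in ℤ_11: compute digits iteratively via d_i = x_i mod 11, x_{i+1} = (x_i − d_i)/11. The first 5 digits are (1, 5, 3, 6, 9).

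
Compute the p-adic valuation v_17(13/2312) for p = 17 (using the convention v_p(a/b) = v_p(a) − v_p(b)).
v_17(13/2312) = -2

Factor powers of 17 from the numerator and denominator of the reduced fraction: 13 = 17^0 · 13 and 2312 = 17^2 · 8. Apply v_p(a/b) = v_p(a) − v_p(b): v_17(13/2312) = 0 − 2 = -2.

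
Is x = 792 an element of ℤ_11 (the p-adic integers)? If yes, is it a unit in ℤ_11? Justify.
x ∈ ℤ_11 but not a unit; v_11(x) = 1 > 0

ℤ_11 = {x ∈ ℚ_11 : v_11(x) ≥ 0} and ℤ_11^× = {x ∈ ℤ_11 : v_11(x) = 0}. Here v_11(792) = v_11(num) − v_11(den) = 1; compare against these criteria.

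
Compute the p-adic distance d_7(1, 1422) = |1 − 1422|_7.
d_7(1, 1422) = 1/49

Step 1 — x − y = 1 − 1422 = -1421. Step 2 — v_7(-1421) = 2 (factor: -1421 = −(7^2 · 29); the sign does not affect v_p). Step 3 — |x − y|_7 = 7^{-2} = 1/49.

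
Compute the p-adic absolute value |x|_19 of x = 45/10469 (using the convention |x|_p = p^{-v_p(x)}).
|45/10469|_19 = 361

Step 1 — compute v_19(x) by factoring powers of 19 out of the numerator and denominator: v_19(45/10469) = -2. Step 2 — apply |x|_p = p^{-v_p(x)} = 19^{2} = 361.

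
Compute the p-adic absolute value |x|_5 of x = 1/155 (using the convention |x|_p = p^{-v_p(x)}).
|1/155|_5 = 5

Step 1 — compute v_5(x) by factoring powers of 5 out of the numerator and denominator: v_5(1/155) = -1. Step 2 — apply |x|_p = p^{-v_p(x)} = 5^{1} = 5.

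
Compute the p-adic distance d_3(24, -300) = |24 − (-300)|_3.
d_3(24, -300) = 1/81

Step 1 — x − y = 24 − (-300) = 324. Step 2 — v_3(324) = 4 (factor: 324 = (3^4 · 4); the sign does not affect v_p). Step 3 — |x − y|_3 = 3^{-4} = 1/81.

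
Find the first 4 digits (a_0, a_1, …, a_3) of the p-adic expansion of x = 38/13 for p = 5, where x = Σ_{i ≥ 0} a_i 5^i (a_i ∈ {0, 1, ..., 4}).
(a_0, …, a_3) = (1, 0, 2, 0)

v_5(38/13) = 0 (numerator and denominator both coprime to 5), so x ∈ ℤ_5^×. Compute digits iteratively via a_i = x_i mod 5, x_{i+1} = (x_i − a_i)/5, with x_0 = x:
  x_0 = 38/13;  a_0 = 1;  x_1 = (x_0 − 1)/5 = 5/13
  x_1 = 5/13;  a_1 = 0;  x_2 = (x_1 − 0)/5 = 1/13
  x_2 = 1/13;  a_2 = 2;  x_3 = (x_2 − 2)/5 = -5/13
  x_3 = -5/13;  a_3 = 0;  x_4 = (x_3 − 0)/5 = -1/13
Digits: (1, 0, 2, 0).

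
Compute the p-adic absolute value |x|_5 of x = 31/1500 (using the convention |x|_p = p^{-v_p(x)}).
|31/1500|_5 = 125

Step 1 — compute v_5(x) by factoring powers of 5 out of the numerator and denominator: v_5(31/1500) = -3. Step 2 — apply |x|_p = p^{-v_p(x)} = 5^{3} = 125.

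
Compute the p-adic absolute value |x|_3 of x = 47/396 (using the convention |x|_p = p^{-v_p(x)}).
|47/396|_3 = 9

Step 1 — compute v_3(x) by factoring powers of 3 out of the numerator and denominator: v_3(47/396) = -2. Step 2 — apply |x|_p = p^{-v_p(x)} = 3^{2} = 9.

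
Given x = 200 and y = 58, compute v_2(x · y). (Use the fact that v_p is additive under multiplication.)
v_2(11600) = 4

v_p(x) = 3 (factor: 200 = 2^3 · 25); v_p(y) = 1 (factor: 58 = 2^1 · 29). Additivity: v_p(xy) = v_p(x) + v_p(y) = 3 + 1 = 4. (Direct check: xy = 11600 = 2^4 · (725).)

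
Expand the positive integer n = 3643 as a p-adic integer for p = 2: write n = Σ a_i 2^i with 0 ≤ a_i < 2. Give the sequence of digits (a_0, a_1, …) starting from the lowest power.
(a_0, a_1, …) = (1, 1, 0, 1, 1, 1, 0, 0, 0, 1, 1, 1)

Repeated division by 2 gives the digits low-to-high: 3643 = 1 + 1·2^1 + 1·2^3 + 1·2^4 + 1·2^5 + 1·2^9 + 1·2^10 + 1·2^11. Digit sequence: (1, 1, 0, 1, 1, 1, 0, 0, 0, 1, 1, 1).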